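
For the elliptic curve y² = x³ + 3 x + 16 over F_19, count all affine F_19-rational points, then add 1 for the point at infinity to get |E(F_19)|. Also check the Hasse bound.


Affine points = {(0, 4), (0, 15), (1, 1), (1, 18), (2, 7), (2, 12), (4, 4), (4, 15), (5, 2), (5, 17), (7, 0), (8, 1), (8, 18), (10, 1), (10, 18), (14, 3), (14, 16), (15, 4), (15, 15)}; affine count = 19; |E(F_19)| = 20.

Discriminant check: Δ ∝ 4a³ + 27b² = 4·3³ + 27·16² = 4·27 + 27·256 ≡ 9 (mod 19). Nonzero ⇒ E is nonsingular.
For each x ∈ F_19, compute rhs = x³ + 3·x + 16 mod 19, then count y ∈ F_19 with y² ≡ rhs.
  x = 0: rhs = 16, matching y values: 4, 15 (2 points).
  x = 1: rhs = 1, matching y values: 1, 18 (2 points).
  x = 2: rhs = 11, matching y values: 7, 12 (2 points).
  x = 3: rhs = 14, matching y values: none (0 points).
  x = 4: rhs = 16, matching y values: 4, 15 (2 points).
  x = 5: rhs = 4, matching y values: 2, 17 (2 points).
  x = 6: rhs = 3, matching y values: none (0 points).
  x = 7: rhs = 0, matching y values: 0 (1 points).
  x = 8: rhs = 1, matching y values: 1, 18 (2 points).
  x = 9: rhs = 12, matching y values: none (0 points).
  x = 10: rhs = 1, matching y values: 1, 18 (2 points).
  x = 11: rhs = 12, matching y values: none (0 points).
  x = 12: rhs = 13, matching y values: none (0 points).
  x = 13: rhs = 10, matching y values: none (0 points).
  x = 14: rhs = 9, matching y values: 3, 16 (2 points).
  x = 15: rhs = 16, matching y values: 4, 15 (2 points).
  x = 16: rhs = 18, matching y values: none (0 points).
  x = 17: rhs = 2, matching y values: none (0 points).
  x = 18: rhs = 12, matching y values: none (0 points).
Total affine count: 19.
Full point count |E(F_19)| = 19 + 1 = 20.
Hasse bound: |20 − (19+1)| = |0| = 0 ≤ 2√19 ≈ 8.7178 ✓.


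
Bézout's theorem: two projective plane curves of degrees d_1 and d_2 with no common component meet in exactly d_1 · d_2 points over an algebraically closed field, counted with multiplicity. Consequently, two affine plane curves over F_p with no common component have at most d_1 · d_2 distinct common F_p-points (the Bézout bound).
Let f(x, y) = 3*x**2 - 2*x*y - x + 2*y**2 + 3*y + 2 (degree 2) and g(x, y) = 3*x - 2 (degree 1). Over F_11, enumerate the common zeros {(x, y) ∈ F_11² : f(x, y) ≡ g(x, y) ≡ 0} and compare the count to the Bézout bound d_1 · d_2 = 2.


Common zeros: {(8, 3), (8, 9)}; count = 2; Bézout bound = 2.

deg(f) = 2, deg(g) = 1, so Bézout bound = 2.
Scan x ∈ F_11. For each x, list the y ∈ F_11 with f(x, y) ≡ 0 and those with g(x, y) ≡ 0 (mod 11); the common zeros in that column are the intersection.
  x = 0: f ≡ 0 at y ∈ {7, 8}; g ≡ 0 at y ∈ ∅; common: ∅.
  x = 1: f ≡ 0 at y ∈ ∅; g ≡ 0 at y ∈ ∅; common: ∅.
  x = 2: f ≡ 0 at y ∈ {8, 9}; g ≡ 0 at y ∈ ∅; common: ∅.
  x = 3: f ≡ 0 at y ∈ ∅; g ≡ 0 at y ∈ ∅; common: ∅.
  x = 4: f ≡ 0 at y ∈ {2, 6}; g ≡ 0 at y ∈ ∅; common: ∅.
  x = 5: f ≡ 0 at y ∈ {2, 7}; g ≡ 0 at y ∈ ∅; common: ∅.
  x = 6: f ≡ 0 at y ∈ ∅; g ≡ 0 at y ∈ ∅; common: ∅.
  x = 7: f ≡ 0 at y ∈ ∅; g ≡ 0 at y ∈ ∅; common: ∅.
  x = 8: f ≡ 0 at y ∈ {3, 9}; g ≡ 0 at y ∈ {0, 1, 2, 3, 4, 5, 6, 7, 8, 9, 10}; common: {3, 9}.
  x = 9: f ≡ 0 at y ∈ {3, 10}; g ≡ 0 at y ∈ ∅; common: ∅.
  x = 10: f ≡ 0 at y ∈ ∅; g ≡ 0 at y ∈ ∅; common: ∅.
Collecting: common zeros = {(8, 3), (8, 9)}, so the count is 2.
Comparison with the Bézout bound: 2 ≤ 2 = deg(f)·deg(g), as expected for curves with no common component (the bound is attained).


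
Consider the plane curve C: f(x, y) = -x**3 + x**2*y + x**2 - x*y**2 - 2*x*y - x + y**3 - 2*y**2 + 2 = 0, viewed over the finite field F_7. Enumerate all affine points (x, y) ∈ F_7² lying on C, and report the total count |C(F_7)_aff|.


Affine F_7-points: {(0, 5), (2, 1), (2, 5), (3, 3), (3, 6), (4, 5), (5, 4), (5, 6), (6, 6)}; count = 9.

For each of the 49 pairs (x, y) ∈ F_7², evaluate f(x, y) mod 7. Record the zeros.
  x = 0: [0↦2, 1↦1, 2↦2, 3↦4, 4↦6, 5↦0, 6↦6]  zeros at y ∈ {5}
  x = 1: [0↦1, 1↦5, 2↦2, 3↦5, 4↦6, 5↦4, 6↦5]  zeros at y ∈ ∅
  x = 2: [0↦3, 1↦0, 2↦2, 3↦1, 4↦3, 5↦0, 6↦5]  zeros at y ∈ {1, 5}
  x = 3: [0↦2, 1↦1, 2↦3, 3↦0, 4↦5, 5↦3, 6↦0]  zeros at y ∈ {3, 6}
  x = 4: [0↦6, 1↦2, 2↦6, 3↦3, 4↦6, 5↦0, 6↦5]  zeros at y ∈ {5}
  x = 5: [0↦2, 1↦4, 2↦5, 3↦4, 4↦0, 5↦6, 6↦0]  zeros at y ∈ {4, 6}
  x = 6: [0↦5, 1↦1, 2↦1, 3↦4, 4↦2, 5↦1, 6↦0]  zeros at y ∈ {6}
Collecting zeros: affine points = {(0, 5), (2, 1), (2, 5), (3, 3), (3, 6), (4, 5), (5, 4), (5, 6), (6, 6)}.
Total count |C(F_7)_aff| = 9.


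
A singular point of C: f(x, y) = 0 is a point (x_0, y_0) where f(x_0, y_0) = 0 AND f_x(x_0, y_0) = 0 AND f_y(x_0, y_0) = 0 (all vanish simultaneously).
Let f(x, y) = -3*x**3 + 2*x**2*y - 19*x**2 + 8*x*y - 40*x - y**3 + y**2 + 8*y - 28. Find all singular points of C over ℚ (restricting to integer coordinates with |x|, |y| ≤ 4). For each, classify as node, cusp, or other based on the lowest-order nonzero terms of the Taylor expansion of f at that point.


Singular points: {(-2, 0)}; classification: node.

Compute partial derivatives:
  f_x = -9*x**2 + 4*x*y - 38*x + 8*y - 40.
  f_y = 2*x**2 + 8*x - 3*y**2 + 2*y + 8.
Scan x_0 ∈ {−4, ..., 4}. For each x_0, f_y(x_0, y) is a polynomial in y; find its integer roots y ∈ {−4, ..., 4}, then test f_x and f at those candidates.
  x = -4: f_y(-4, y) = -3*y**2 + 2*y + 8; vanishes at y ∈ {2}. (-4, 2): f_x = -48 ≠ 0.
  x = -3: f_y(-3, y) = -3*y**2 + 2*y + 2; no integer root y with |y| ≤ 4.
  x = -2: f_y(-2, y) = -3*y**2 + 2*y; vanishes at y ∈ {0}. (-2, 0): f_x = 0, f = 0 — SINGULAR.
  x = -1: f_y(-1, y) = -3*y**2 + 2*y + 2; no integer root y with |y| ≤ 4.
  x = 0: f_y(0, y) = -3*y**2 + 2*y + 8; vanishes at y ∈ {2}. (0, 2): f_x = -24 ≠ 0.
  x = 1: f_y(1, y) = -3*y**2 + 2*y + 18; no integer root y with |y| ≤ 4.
  x = 2: f_y(2, y) = -3*y**2 + 2*y + 32; no integer root y with |y| ≤ 4.
  x = 3: f_y(3, y) = -3*y**2 + 2*y + 50; no integer root y with |y| ≤ 4.
  x = 4: f_y(4, y) = -3*y**2 + 2*y + 72; no integer root y with |y| ≤ 4.
Only singular point on the grid: (-2, 0).
Classify: substitute x = -2 + u, y = 0 + v and expand: f = -3*u**3 + 2*u**2*v - u**2 - v**3 + v**2.
No constant or linear terms (consistent with a singular point). Quadratic part: -u**2 + v**2. Cubic part: -3*u**3 + 2*u**2*v - v**3.
The quadratic part v**2 - u**2 = (v − u)(v + u) splits into two distinct linear factors, so there are two distinct tangent lines y − 0 = ±(x − -2) — this is a node (ordinary double point).
Classification: node.


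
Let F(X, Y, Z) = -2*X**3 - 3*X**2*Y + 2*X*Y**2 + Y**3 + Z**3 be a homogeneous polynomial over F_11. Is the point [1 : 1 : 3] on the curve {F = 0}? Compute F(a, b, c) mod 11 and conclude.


F(1,1,3) ≡ 3 (mod 11); P is NOT on the curve.

Evaluate F(1, 1, 3) term-by-term (mod 11).
  -2*X**3 ↦ -2·1·1·1 = -2
  -3*X**2*Y ↦ -3·1·1·1 = -3
  2*X*Y**2 ↦ 2·1·1·1 = 2
  Y**3 ↦ 1·1·1·1 = 1
  Z**3 ↦ 1·1·1·27 = 27
Sum: F(1, 1, 3) = (-2) + (-3) + (2) + (1) + (27) = 25.
Reducing mod 11: 25 ≡ 3 (mod 11).
Since F(a, b, c) ≡ 3 ≠ 0 (mod 11), P does NOT lie on the curve.


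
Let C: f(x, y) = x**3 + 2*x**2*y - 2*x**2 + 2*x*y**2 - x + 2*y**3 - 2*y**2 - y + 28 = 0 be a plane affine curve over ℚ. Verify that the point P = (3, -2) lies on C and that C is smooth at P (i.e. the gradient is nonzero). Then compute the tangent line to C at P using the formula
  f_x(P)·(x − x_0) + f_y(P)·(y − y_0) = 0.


Tangent line at P: -2*x + 25*y + 56 = 0.

Step 1: f(3, -2) = 0, so P lies on C.
Step 2: partial derivatives
  f_x(x, y) = 3*x**2 + 4*x*y - 4*x + 2*y**2 - 1, f_y(x, y) = 2*x**2 + 4*x*y + 6*y**2 - 4*y - 1.
  f_x(P) = -2, f_y(P) = 25 (gradient nonzero, so P is smooth).
Step 3: tangent line at P: -2·(x − 3) + 25·(y − -2) = 0.
Expanding: -2*x + 25*y + 56 = 0.


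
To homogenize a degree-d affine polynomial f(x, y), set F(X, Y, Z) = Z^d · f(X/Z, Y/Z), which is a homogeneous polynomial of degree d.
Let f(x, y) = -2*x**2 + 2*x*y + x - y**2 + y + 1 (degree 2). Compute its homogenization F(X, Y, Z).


F(X, Y, Z) = -2*X**2 + 2*X*Y + X*Z - Y**2 + Y*Z + Z**2

deg(f) = 2.
Substitute x = X/Z, y = Y/Z into f, then multiply by Z^2.
  monomial -2·x^2·y^0 ↦ -2·X^2·Y^0·Z^0.
  monomial 2·x^1·y^1 ↦ 2·X^1·Y^1·Z^0.
  monomial 1·x^1·y^0 ↦ 1·X^1·Y^0·Z^1.
  monomial -1·x^0·y^2 ↦ -1·X^0·Y^2·Z^0.
  monomial 1·x^0·y^1 ↦ 1·X^0·Y^1·Z^1.
  monomial 1·x^0·y^0 ↦ 1·X^0·Y^0·Z^2.
Collecting: F(X, Y, Z) = -2*X**2 + 2*X*Y + X*Z - Y**2 + Y*Z + Z**2.


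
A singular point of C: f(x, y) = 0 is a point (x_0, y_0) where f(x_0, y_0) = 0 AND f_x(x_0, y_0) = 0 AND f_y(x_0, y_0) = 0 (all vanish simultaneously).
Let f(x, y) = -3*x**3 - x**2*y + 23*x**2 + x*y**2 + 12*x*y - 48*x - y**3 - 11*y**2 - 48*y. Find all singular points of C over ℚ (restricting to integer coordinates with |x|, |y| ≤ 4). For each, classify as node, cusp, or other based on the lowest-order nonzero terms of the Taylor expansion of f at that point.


Singular points: {(3, -3)}; classification: node.

Compute partial derivatives:
  f_x = -9*x**2 - 2*x*y + 46*x + y**2 + 12*y - 48.
  f_y = -x**2 + 2*x*y + 12*x - 3*y**2 - 22*y - 48.
Scan x_0 ∈ {−4, ..., 4}. For each x_0, f_y(x_0, y) is a polynomial in y; find its integer roots y ∈ {−4, ..., 4}, then test f_x and f at those candidates.
  x = -4: f_y(-4, y) = -3*y**2 - 30*y - 112; no integer root y with |y| ≤ 4.
  x = -3: f_y(-3, y) = -3*y**2 - 28*y - 93; no integer root y with |y| ≤ 4.
  x = -2: f_y(-2, y) = -3*y**2 - 26*y - 76; no integer root y with |y| ≤ 4.
  x = -1: f_y(-1, y) = -3*y**2 - 24*y - 61; no integer root y with |y| ≤ 4.
  x = 0: f_y(0, y) = -3*y**2 - 22*y - 48; no integer root y with |y| ≤ 4.
  x = 1: f_y(1, y) = -3*y**2 - 20*y - 37; no integer root y with |y| ≤ 4.
  x = 2: f_y(2, y) = -3*y**2 - 18*y - 28; no integer root y with |y| ≤ 4.
  x = 3: f_y(3, y) = -3*y**2 - 16*y - 21; vanishes at y ∈ {-3}. (3, -3): f_x = 0, f = 0 — SINGULAR.
  x = 4: f_y(4, y) = -3*y**2 - 14*y - 16; vanishes at y ∈ {-2}. (4, -2): f_x = -12 ≠ 0.
Only singular point on the grid: (3, -3).
Classify: substitute x = 3 + u, y = -3 + v and expand: f = -3*u**3 - u**2*v - u**2 + u*v**2 - v**3 + v**2.
No constant or linear terms (consistent with a singular point). Quadratic part: -u**2 + v**2. Cubic part: -3*u**3 - u**2*v + u*v**2 - v**3.
The quadratic part v**2 - u**2 = (v − u)(v + u) splits into two distinct linear factors, so there are two distinct tangent lines y − -3 = ±(x − 3) — this is a node (ordinary double point).
Classification: node.


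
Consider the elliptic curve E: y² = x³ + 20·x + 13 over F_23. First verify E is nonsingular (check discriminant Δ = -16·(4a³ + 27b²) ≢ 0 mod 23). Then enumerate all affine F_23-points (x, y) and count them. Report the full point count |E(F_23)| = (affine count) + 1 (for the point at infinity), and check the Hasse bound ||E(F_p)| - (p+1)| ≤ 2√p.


Affine points = {(0, 6), (0, 17), (3, 10), (3, 13), (5, 10), (5, 13), (6, 2), (6, 21), (7, 6), (7, 17), (8, 8), (8, 15), (9, 5), (9, 18), (11, 0), (12, 7), (12, 16), (13, 3), (13, 20), (14, 1), (14, 22), (15, 10), (15, 13), (16, 6), (16, 17), (18, 8), (18, 15), (20, 8), (20, 15)}; affine count = 29; |E(F_23)| = 30.

Discriminant check: Δ ∝ 4a³ + 27b² = 4·20³ + 27·13² = 4·8000 + 27·169 ≡ 16 (mod 23). Nonzero ⇒ E is nonsingular.
For each x ∈ F_23, compute rhs = x³ + 20·x + 13 mod 23, then count y ∈ F_23 with y² ≡ rhs.
  x = 0: rhs = 13, matching y values: 6, 17 (2 points).
  x = 1: rhs = 11, matching y values: none (0 points).
  x = 2: rhs = 15, matching y values: none (0 points).
  x = 3: rhs = 8, matching y values: 10, 13 (2 points).
  x = 4: rhs = 19, matching y values: none (0 points).
  x = 5: rhs = 8, matching y values: 10, 13 (2 points).
  x = 6: rhs = 4, matching y values: 2, 21 (2 points).
  x = 7: rhs = 13, matching y values: 6, 17 (2 points).
  x = 8: rhs = 18, matching y values: 8, 15 (2 points).
  x = 9: rhs = 2, matching y values: 5, 18 (2 points).
  x = 10: rhs = 17, matching y values: none (0 points).
  x = 11: rhs = 0, matching y values: 0 (1 points).
  x = 12: rhs = 3, matching y values: 7, 16 (2 points).
  x = 13: rhs = 9, matching y values: 3, 20 (2 points).
  x = 14: rhs = 1, matching y values: 1, 22 (2 points).
  x = 15: rhs = 8, matching y values: 10, 13 (2 points).
  x = 16: rhs = 13, matching y values: 6, 17 (2 points).
  x = 17: rhs = 22, matching y values: none (0 points).
  x = 18: rhs = 18, matching y values: 8, 15 (2 points).
  x = 19: rhs = 7, matching y values: none (0 points).
  x = 20: rhs = 18, matching y values: 8, 15 (2 points).
  x = 21: rhs = 11, matching y values: none (0 points).
  x = 22: rhs = 15, matching y values: none (0 points).
Total affine count: 29.
Full point count |E(F_23)| = 29 + 1 = 30.
Hasse bound: |30 − (23+1)| = |6| = 6 ≤ 2√23 ≈ 9.5917 ✓.


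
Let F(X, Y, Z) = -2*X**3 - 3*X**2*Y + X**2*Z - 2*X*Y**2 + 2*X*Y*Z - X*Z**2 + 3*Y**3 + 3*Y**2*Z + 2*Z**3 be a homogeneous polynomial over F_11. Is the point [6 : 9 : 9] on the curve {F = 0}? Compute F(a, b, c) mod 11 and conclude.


F(6,9,9) ≡ 9 (mod 11); P is NOT on the curve.

Evaluate F(6, 9, 9) term-by-term (mod 11).
  -2*X**3 ↦ -2·216·1·1 = -432
  -3*X**2*Y ↦ -3·36·9·1 = -972
  X**2*Z ↦ 1·36·1·9 = 324
  -2*X*Y**2 ↦ -2·6·81·1 = -972
  2*X*Y*Z ↦ 2·6·9·9 = 972
  -X*Z**2 ↦ -1·6·1·81 = -486
  3*Y**3 ↦ 3·1·729·1 = 2187
  3*Y**2*Z ↦ 3·1·81·9 = 2187
  2*Z**3 ↦ 2·1·1·729 = 1458
Sum: F(6, 9, 9) = (-432) + (-972) + (324) + (-972) + (972) + (-486) + (2187) + (2187) + (1458) = 4266.
Reducing mod 11: 4266 ≡ 9 (mod 11).
Since F(a, b, c) ≡ 9 ≠ 0 (mod 11), P does NOT lie on the curve.


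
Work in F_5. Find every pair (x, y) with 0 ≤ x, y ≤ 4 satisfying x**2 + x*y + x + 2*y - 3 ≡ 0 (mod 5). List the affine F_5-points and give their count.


Affine F_5-points: {(0, 4), (1, 2), (2, 3), (4, 3)}; count = 4.

For each of the 25 pairs (x, y) ∈ F_5², evaluate f(x, y) mod 5. Record the zeros.
  x = 0: [0↦2, 1↦4, 2↦1, 3↦3, 4↦0]  zeros at y ∈ {4}
  x = 1: [0↦4, 1↦2, 2↦0, 3↦3, 4↦1]  zeros at y ∈ {2}
  x = 2: [0↦3, 1↦2, 2↦1, 3↦0, 4↦4]  zeros at y ∈ {3}
  x = 3: [0↦4, 1↦4, 2↦4, 3↦4, 4↦4]  zeros at y ∈ ∅
  x = 4: [0↦2, 1↦3, 2↦4, 3↦0, 4↦1]  zeros at y ∈ {3}
Collecting zeros: affine points = {(0, 4), (1, 2), (2, 3), (4, 3)}.
Total count |C(F_5)_aff| = 4.


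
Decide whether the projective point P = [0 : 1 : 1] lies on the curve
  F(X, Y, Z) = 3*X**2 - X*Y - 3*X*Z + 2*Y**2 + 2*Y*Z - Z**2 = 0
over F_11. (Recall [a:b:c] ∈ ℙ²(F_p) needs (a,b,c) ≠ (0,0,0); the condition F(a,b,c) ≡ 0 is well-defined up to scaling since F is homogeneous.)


F(0,1,1) ≡ 3 (mod 11); P is NOT on the curve.

Evaluate F(0, 1, 1) term-by-term (mod 11).
  3*X**2 ↦ 3·0·1·1 = 0
  -X*Y ↦ -1·0·1·1 = 0
  -3*X*Z ↦ -3·0·1·1 = 0
  2*Y**2 ↦ 2·1·1·1 = 2
  2*Y*Z ↦ 2·1·1·1 = 2
  -Z**2 ↦ -1·1·1·1 = -1
Sum: F(0, 1, 1) = (0) + (0) + (0) + (2) + (2) + (-1) = 3.
Reducing mod 11: 3 ≡ 3 (mod 11).
Since F(a, b, c) ≡ 3 ≠ 0 (mod 11), P does NOT lie on the curve.


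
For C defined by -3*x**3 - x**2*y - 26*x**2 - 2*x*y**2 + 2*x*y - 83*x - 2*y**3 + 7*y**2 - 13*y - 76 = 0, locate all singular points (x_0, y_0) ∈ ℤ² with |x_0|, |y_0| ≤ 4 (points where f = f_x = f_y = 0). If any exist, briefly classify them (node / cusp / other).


Singular points: {(-3, 2)}; classification: node.

Compute partial derivatives:
  f_x = -9*x**2 - 2*x*y - 52*x - 2*y**2 + 2*y - 83.
  f_y = -x**2 - 4*x*y + 2*x - 6*y**2 + 14*y - 13.
Scan x_0 ∈ {−4, ..., 4}. For each x_0, f_y(x_0, y) is a polynomial in y; find its integer roots y ∈ {−4, ..., 4}, then test f_x and f at those candidates.
  x = -4: f_y(-4, y) = -6*y**2 + 30*y - 37; no integer root y with |y| ≤ 4.
  x = -3: f_y(-3, y) = -6*y**2 + 26*y - 28; vanishes at y ∈ {2}. (-3, 2): f_x = 0, f = 0 — SINGULAR.
  x = -2: f_y(-2, y) = -6*y**2 + 22*y - 21; no integer root y with |y| ≤ 4.
  x = -1: f_y(-1, y) = -6*y**2 + 18*y - 16; no integer root y with |y| ≤ 4.
  x = 0: f_y(0, y) = -6*y**2 + 14*y - 13; no integer root y with |y| ≤ 4.
  x = 1: f_y(1, y) = -6*y**2 + 10*y - 12; no integer root y with |y| ≤ 4.
  x = 2: f_y(2, y) = -6*y**2 + 6*y - 13; no integer root y with |y| ≤ 4.
  x = 3: f_y(3, y) = -6*y**2 + 2*y - 16; no integer root y with |y| ≤ 4.
  x = 4: f_y(4, y) = -6*y**2 - 2*y - 21; no integer root y with |y| ≤ 4.
Only singular point on the grid: (-3, 2).
Classify: substitute x = -3 + u, y = 2 + v and expand: f = -3*u**3 - u**2*v - u**2 - 2*u*v**2 - 2*v**3 + v**2.
No constant or linear terms (consistent with a singular point). Quadratic part: -u**2 + v**2. Cubic part: -3*u**3 - u**2*v - 2*u*v**2 - 2*v**3.
The quadratic part v**2 - u**2 = (v − u)(v + u) splits into two distinct linear factors, so there are two distinct tangent lines y − 2 = ±(x − -3) — this is a node (ordinary double point).
Classification: node.


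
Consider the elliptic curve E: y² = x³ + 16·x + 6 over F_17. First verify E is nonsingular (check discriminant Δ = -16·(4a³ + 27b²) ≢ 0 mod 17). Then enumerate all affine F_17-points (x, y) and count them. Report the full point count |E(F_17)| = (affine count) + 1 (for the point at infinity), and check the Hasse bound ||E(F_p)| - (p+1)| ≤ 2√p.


Affine points = {(3, 8), (3, 9), (4, 7), (4, 10), (7, 6), (7, 11), (8, 0), (11, 0), (14, 4), (14, 13), (15, 0)}; affine count = 11; |E(F_17)| = 12.

Discriminant check: Δ ∝ 4a³ + 27b² = 4·16³ + 27·6² = 4·4096 + 27·36 ≡ 16 (mod 17). Nonzero ⇒ E is nonsingular.
For each x ∈ F_17, compute rhs = x³ + 16·x + 6 mod 17, then count y ∈ F_17 with y² ≡ rhs.
  x = 0: rhs = 6, matching y values: none (0 points).
  x = 1: rhs = 6, matching y values: none (0 points).
  x = 2: rhs = 12, matching y values: none (0 points).
  x = 3: rhs = 13, matching y values: 8, 9 (2 points).
  x = 4: rhs = 15, matching y values: 7, 10 (2 points).
  x = 5: rhs = 7, matching y values: none (0 points).
  x = 6: rhs = 12, matching y values: none (0 points).
  x = 7: rhs = 2, matching y values: 6, 11 (2 points).
  x = 8: rhs = 0, matching y values: 0 (1 points).
  x = 9: rhs = 12, matching y values: none (0 points).
  x = 10: rhs = 10, matching y values: none (0 points).
  x = 11: rhs = 0, matching y values: 0 (1 points).
  x = 12: rhs = 5, matching y values: none (0 points).
  x = 13: rhs = 14, matching y values: none (0 points).
  x = 14: rhs = 16, matching y values: 4, 13 (2 points).
  x = 15: rhs = 0, matching y values: 0 (1 points).
  x = 16: rhs = 6, matching y values: none (0 points).
Total affine count: 11.
Full point count |E(F_17)| = 11 + 1 = 12.
Hasse bound: |12 − (17+1)| = |-6| = 6 ≤ 2√17 ≈ 8.2462 ✓.


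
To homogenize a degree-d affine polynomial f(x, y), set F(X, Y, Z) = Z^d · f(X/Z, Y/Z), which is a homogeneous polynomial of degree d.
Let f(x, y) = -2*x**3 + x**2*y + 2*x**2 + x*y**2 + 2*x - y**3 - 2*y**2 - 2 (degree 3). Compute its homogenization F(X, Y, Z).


F(X, Y, Z) = -2*X**3 + X**2*Y + 2*X**2*Z + X*Y**2 + 2*X*Z**2 - Y**3 - 2*Y**2*Z - 2*Z**3

deg(f) = 3.
Substitute x = X/Z, y = Y/Z into f, then multiply by Z^3.
  monomial -2·x^3·y^0 ↦ -2·X^3·Y^0·Z^0.
  monomial 1·x^2·y^1 ↦ 1·X^2·Y^1·Z^0.
  monomial 2·x^2·y^0 ↦ 2·X^2·Y^0·Z^1.
  monomial 1·x^1·y^2 ↦ 1·X^1·Y^2·Z^0.
  monomial 2·x^1·y^0 ↦ 2·X^1·Y^0·Z^2.
  monomial -1·x^0·y^3 ↦ -1·X^0·Y^3·Z^0.
  monomial -2·x^0·y^2 ↦ -2·X^0·Y^2·Z^1.
  monomial -2·x^0·y^0 ↦ -2·X^0·Y^0·Z^3.
Collecting: F(X, Y, Z) = -2*X**3 + X**2*Y + 2*X**2*Z + X*Y**2 + 2*X*Z**2 - Y**3 - 2*Y**2*Z - 2*Z**3.


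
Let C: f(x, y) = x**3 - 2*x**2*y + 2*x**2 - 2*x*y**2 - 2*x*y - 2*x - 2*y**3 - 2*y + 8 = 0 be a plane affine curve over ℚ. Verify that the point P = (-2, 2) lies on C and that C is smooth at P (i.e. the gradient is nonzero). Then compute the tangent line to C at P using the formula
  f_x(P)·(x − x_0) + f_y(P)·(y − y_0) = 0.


Tangent line at P: 6*x - 14*y + 40 = 0.

Step 1: f(-2, 2) = 0, so P lies on C.
Step 2: partial derivatives
  f_x(x, y) = 3*x**2 - 4*x*y + 4*x - 2*y**2 - 2*y - 2, f_y(x, y) = -2*x**2 - 4*x*y - 2*x - 6*y**2 - 2.
  f_x(P) = 6, f_y(P) = -14 (gradient nonzero, so P is smooth).
Step 3: tangent line at P: 6·(x − -2) + -14·(y − 2) = 0.
Expanding: 6*x - 14*y + 40 = 0.


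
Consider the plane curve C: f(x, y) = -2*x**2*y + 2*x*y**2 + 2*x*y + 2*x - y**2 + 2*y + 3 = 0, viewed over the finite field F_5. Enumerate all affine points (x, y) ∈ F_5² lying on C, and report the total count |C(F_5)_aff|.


Affine F_5-points: {(0, 3), (0, 4), (1, 0), (1, 3), (2, 2), (4, 2), (4, 4)}; count = 7.

For each of the 25 pairs (x, y) ∈ F_5², evaluate f(x, y) mod 5. Record the zeros.
  x = 0: [0↦3, 1↦4, 2↦3, 3↦0, 4↦0]  zeros at y ∈ {3, 4}
  x = 1: [0↦0, 1↦3, 2↦3, 3↦0, 4↦4]  zeros at y ∈ {0, 3}
  x = 2: [0↦2, 1↦3, 2↦0, 3↦3, 4↦2]  zeros at y ∈ {2}
  x = 3: [0↦4, 1↦4, 2↦4, 3↦4, 4↦4]  zeros at y ∈ ∅
  x = 4: [0↦1, 1↦1, 2↦0, 3↦3, 4↦0]  zeros at y ∈ {2, 4}
Collecting zeros: affine points = {(0, 3), (0, 4), (1, 0), (1, 3), (2, 2), (4, 2), (4, 4)}.
Total count |C(F_5)_aff| = 7.


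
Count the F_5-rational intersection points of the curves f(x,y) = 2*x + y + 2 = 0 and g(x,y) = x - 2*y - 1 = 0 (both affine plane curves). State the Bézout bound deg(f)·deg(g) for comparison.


Common zeros: ∅; count = 0; Bézout bound = 1.

deg(f) = 1, deg(g) = 1, so Bézout bound = 1.
Scan x ∈ F_5. For each x, list the y ∈ F_5 with f(x, y) ≡ 0 and those with g(x, y) ≡ 0 (mod 5); the common zeros in that column are the intersection.
  x = 0: f ≡ 0 at y ∈ {3}; g ≡ 0 at y ∈ {2}; common: ∅.
  x = 1: f ≡ 0 at y ∈ {1}; g ≡ 0 at y ∈ {0}; common: ∅.
  x = 2: f ≡ 0 at y ∈ {4}; g ≡ 0 at y ∈ {3}; common: ∅.
  x = 3: f ≡ 0 at y ∈ {2}; g ≡ 0 at y ∈ {1}; common: ∅.
  x = 4: f ≡ 0 at y ∈ {0}; g ≡ 0 at y ∈ {4}; common: ∅.
Collecting: common zeros = ∅, so the count is 0.
Comparison with the Bézout bound: 0 ≤ 1 = deg(f)·deg(g), as expected for curves with no common component (the affine F_5-count falls short of the bound because intersections may lie at infinity, over extension fields, or carry multiplicity).


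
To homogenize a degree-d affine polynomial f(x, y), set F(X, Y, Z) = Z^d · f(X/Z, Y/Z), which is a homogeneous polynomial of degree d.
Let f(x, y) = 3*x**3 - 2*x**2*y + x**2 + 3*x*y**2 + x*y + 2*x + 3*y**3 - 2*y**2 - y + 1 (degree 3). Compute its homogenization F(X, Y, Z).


F(X, Y, Z) = 3*X**3 - 2*X**2*Y + X**2*Z + 3*X*Y**2 + X*Y*Z + 2*X*Z**2 + 3*Y**3 - 2*Y**2*Z - Y*Z**2 + Z**3

deg(f) = 3.
Substitute x = X/Z, y = Y/Z into f, then multiply by Z^3.
  monomial 3·x^3·y^0 ↦ 3·X^3·Y^0·Z^0.
  monomial -2·x^2·y^1 ↦ -2·X^2·Y^1·Z^0.
  monomial 1·x^2·y^0 ↦ 1·X^2·Y^0·Z^1.
  monomial 3·x^1·y^2 ↦ 3·X^1·Y^2·Z^0.
  monomial 1·x^1·y^1 ↦ 1·X^1·Y^1·Z^1.
  monomial 2·x^1·y^0 ↦ 2·X^1·Y^0·Z^2.
  monomial 3·x^0·y^3 ↦ 3·X^0·Y^3·Z^0.
  monomial -2·x^0·y^2 ↦ -2·X^0·Y^2·Z^1.
  monomial -1·x^0·y^1 ↦ -1·X^0·Y^1·Z^2.
  monomial 1·x^0·y^0 ↦ 1·X^0·Y^0·Z^3.
Collecting: F(X, Y, Z) = 3*X**3 - 2*X**2*Y + X**2*Z + 3*X*Y**2 + X*Y*Z + 2*X*Z**2 + 3*Y**3 - 2*Y**2*Z - Y*Z**2 + Z**3.


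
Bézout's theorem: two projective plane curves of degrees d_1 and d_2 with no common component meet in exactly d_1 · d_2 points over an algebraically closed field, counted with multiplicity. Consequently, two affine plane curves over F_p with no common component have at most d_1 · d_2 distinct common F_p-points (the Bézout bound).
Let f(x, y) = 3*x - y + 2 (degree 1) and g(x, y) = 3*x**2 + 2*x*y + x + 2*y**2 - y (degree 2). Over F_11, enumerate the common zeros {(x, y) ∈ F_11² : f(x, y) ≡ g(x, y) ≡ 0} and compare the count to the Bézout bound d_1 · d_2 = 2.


Common zeros: ∅; count = 0; Bézout bound = 2.

deg(f) = 1, deg(g) = 2, so Bézout bound = 2.
Scan x ∈ F_11. For each x, list the y ∈ F_11 with f(x, y) ≡ 0 and those with g(x, y) ≡ 0 (mod 11); the common zeros in that column are the intersection.
  x = 0: f ≡ 0 at y ∈ {2}; g ≡ 0 at y ∈ {0, 6}; common: ∅.
  x = 1: f ≡ 0 at y ∈ {5}; g ≡ 0 at y ∈ ∅; common: ∅.
  x = 2: f ≡ 0 at y ∈ {8}; g ≡ 0 at y ∈ ∅; common: ∅.
  x = 3: f ≡ 0 at y ∈ {0}; g ≡ 0 at y ∈ {6, 8}; common: ∅.
  x = 4: f ≡ 0 at y ∈ {3}; g ≡ 0 at y ∈ ∅; common: ∅.
  x = 5: f ≡ 0 at y ∈ {6}; g ≡ 0 at y ∈ ∅; common: ∅.
  x = 6: f ≡ 0 at y ∈ {9}; g ≡ 0 at y ∈ {3, 8}; common: ∅.
  x = 7: f ≡ 0 at y ∈ {1}; g ≡ 0 at y ∈ {0, 10}; common: ∅.
  x = 8: f ≡ 0 at y ∈ {4}; g ≡ 0 at y ∈ {10}; common: ∅.
  x = 9: f ≡ 0 at y ∈ {7}; g ≡ 0 at y ∈ {4}; common: ∅.
  x = 10: f ≡ 0 at y ∈ {10}; g ≡ 0 at y ∈ {3, 4}; common: ∅.
Collecting: common zeros = ∅, so the count is 0.
Comparison with the Bézout bound: 0 ≤ 2 = deg(f)·deg(g), as expected for curves with no common component (the affine F_11-count falls short of the bound because intersections may lie at infinity, over extension fields, or carry multiplicity).


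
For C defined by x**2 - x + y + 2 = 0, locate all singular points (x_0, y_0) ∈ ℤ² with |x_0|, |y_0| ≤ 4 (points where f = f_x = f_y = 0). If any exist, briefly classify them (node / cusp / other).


No singular points in the scanned grid; C is smooth there.

Compute partial derivatives:
  f_x = 2*x - 1.
  f_y = 1.
f_y = 1 is a nonzero constant, so f_y never vanishes: no point (x, y) can satisfy f = f_x = f_y = 0. In particular no (x, y) ∈ {−4, ..., 4}² is singular; the curve is smooth.


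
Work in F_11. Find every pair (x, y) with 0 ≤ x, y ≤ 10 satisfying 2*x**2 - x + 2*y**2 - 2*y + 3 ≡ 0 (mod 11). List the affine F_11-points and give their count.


Affine F_11-points: {(1, 5), (1, 7), (2, 4), (2, 8), (3, 2), (3, 10), (4, 4), (4, 8), (5, 5), (5, 7), (7, 6), (10, 6)}; count = 12.

For each of the 121 pairs (x, y) ∈ F_11², evaluate f(x, y) mod 11. Record the zeros.
  x = 0: [0↦3, 1↦3, 2↦7, 3↦4, 4↦5, 5↦10, 6↦8, 7↦10, 8↦5, 9↦4, 10↦7]  zeros at y ∈ ∅
  x = 1: [0↦4, 1↦4, 2↦8, 3↦5, 4↦6, 5↦0, 6↦9, 7↦0, 8↦6, 9↦5, 10↦8]  zeros at y ∈ {5, 7}
  x = 2: [0↦9, 1↦9, 2↦2, 3↦10, 4↦0, 5↦5, 6↦3, 7↦5, 8↦0, 9↦10, 10↦2]  zeros at y ∈ {4, 8}
  x = 3: [0↦7, 1↦7, 2↦0, 3↦8, 4↦9, 5↦3, 6↦1, 7↦3, 8↦9, 9↦8, 10↦0]  zeros at y ∈ {2, 10}
  x = 4: [0↦9, 1↦9, 2↦2, 3↦10, 4↦0, 5↦5, 6↦3, 7↦5, 8↦0, 9↦10, 10↦2]  zeros at y ∈ {4, 8}
  x = 5: [0↦4, 1↦4, 2↦8, 3↦5, 4↦6, 5↦0, 6↦9, 7↦0, 8↦6, 9↦5, 10↦8]  zeros at y ∈ {5, 7}
  x = 6: [0↦3, 1↦3, 2↦7, 3↦4, 4↦5, 5↦10, 6↦8, 7↦10, 8↦5, 9↦4, 10↦7]  zeros at y ∈ ∅
  x = 7: [0↦6, 1↦6, 2↦10, 3↦7, 4↦8, 5↦2, 6↦0, 7↦2, 8↦8, 9↦7, 10↦10]  zeros at y ∈ {6}
  x = 8: [0↦2, 1↦2, 2↦6, 3↦3, 4↦4, 5↦9, 6↦7, 7↦9, 8↦4, 9↦3, 10↦6]  zeros at y ∈ ∅
  x = 9: [0↦2, 1↦2, 2↦6, 3↦3, 4↦4, 5↦9, 6↦7, 7↦9, 8↦4, 9↦3, 10↦6]  zeros at y ∈ ∅
  x = 10: [0↦6, 1↦6, 2↦10, 3↦7, 4↦8, 5↦2, 6↦0, 7↦2, 8↦8, 9↦7, 10↦10]  zeros at y ∈ {6}
Collecting zeros: affine points = {(1, 5), (1, 7), (2, 4), (2, 8), (3, 2), (3, 10), (4, 4), (4, 8), (5, 5), (5, 7), (7, 6), (10, 6)}.
Total count |C(F_11)_aff| = 12.


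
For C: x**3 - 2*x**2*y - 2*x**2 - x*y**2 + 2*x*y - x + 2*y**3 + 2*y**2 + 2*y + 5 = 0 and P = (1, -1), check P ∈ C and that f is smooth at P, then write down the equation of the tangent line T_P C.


Tangent line at P: -x + 6*y + 7 = 0.

Step 1: f(1, -1) = 0, so P lies on C.
Step 2: partial derivatives
  f_x(x, y) = 3*x**2 - 4*x*y - 4*x - y**2 + 2*y - 1, f_y(x, y) = -2*x**2 - 2*x*y + 2*x + 6*y**2 + 4*y + 2.
  f_x(P) = -1, f_y(P) = 6 (gradient nonzero, so P is smooth).
Step 3: tangent line at P: -1·(x − 1) + 6·(y − -1) = 0.
Expanding: -x + 6*y + 7 = 0.


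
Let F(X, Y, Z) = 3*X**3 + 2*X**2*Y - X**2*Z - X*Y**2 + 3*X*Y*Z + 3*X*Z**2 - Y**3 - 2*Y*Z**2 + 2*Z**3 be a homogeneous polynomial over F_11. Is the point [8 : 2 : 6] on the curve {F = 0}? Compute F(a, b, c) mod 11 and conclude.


F(8,2,6) ≡ 3 (mod 11); P is NOT on the curve.

Evaluate F(8, 2, 6) term-by-term (mod 11).
  3*X**3 ↦ 3·512·1·1 = 1536
  2*X**2*Y ↦ 2·64·2·1 = 256
  -X**2*Z ↦ -1·64·1·6 = -384
  -X*Y**2 ↦ -1·8·4·1 = -32
  3*X*Y*Z ↦ 3·8·2·6 = 288
  3*X*Z**2 ↦ 3·8·1·36 = 864
  -Y**3 ↦ -1·1·8·1 = -8
  -2*Y*Z**2 ↦ -2·1·2·36 = -144
  2*Z**3 ↦ 2·1·1·216 = 432
Sum: F(8, 2, 6) = (1536) + (256) + (-384) + (-32) + (288) + (864) + (-8) + (-144) + (432) = 2808.
Reducing mod 11: 2808 ≡ 3 (mod 11).
Since F(a, b, c) ≡ 3 ≠ 0 (mod 11), P does NOT lie on the curve.


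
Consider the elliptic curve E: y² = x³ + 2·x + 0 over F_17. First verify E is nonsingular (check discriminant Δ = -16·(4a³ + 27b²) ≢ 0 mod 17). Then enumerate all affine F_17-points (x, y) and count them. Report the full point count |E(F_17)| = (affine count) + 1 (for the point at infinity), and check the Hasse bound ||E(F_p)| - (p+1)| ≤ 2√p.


Affine points = {(0, 0), (3, 4), (3, 13), (4, 2), (4, 15), (5, 4), (5, 13), (7, 0), (8, 1), (8, 16), (9, 4), (9, 13), (10, 0), (12, 1), (12, 16), (13, 8), (13, 9), (14, 1), (14, 16)}; affine count = 19; |E(F_17)| = 20.

Discriminant check: Δ ∝ 4a³ + 27b² = 4·2³ + 27·0² = 4·8 + 27·0 ≡ 15 (mod 17). Nonzero ⇒ E is nonsingular.
For each x ∈ F_17, compute rhs = x³ + 2·x + 0 mod 17, then count y ∈ F_17 with y² ≡ rhs.
  x = 0: rhs = 0, matching y values: 0 (1 points).
  x = 1: rhs = 3, matching y values: none (0 points).
  x = 2: rhs = 12, matching y values: none (0 points).
  x = 3: rhs = 16, matching y values: 4, 13 (2 points).
  x = 4: rhs = 4, matching y values: 2, 15 (2 points).
  x = 5: rhs = 16, matching y values: 4, 13 (2 points).
  x = 6: rhs = 7, matching y values: none (0 points).
  x = 7: rhs = 0, matching y values: 0 (1 points).
  x = 8: rhs = 1, matching y values: 1, 16 (2 points).
  x = 9: rhs = 16, matching y values: 4, 13 (2 points).
  x = 10: rhs = 0, matching y values: 0 (1 points).
  x = 11: rhs = 10, matching y values: none (0 points).
  x = 12: rhs = 1, matching y values: 1, 16 (2 points).
  x = 13: rhs = 13, matching y values: 8, 9 (2 points).
  x = 14: rhs = 1, matching y values: 1, 16 (2 points).
  x = 15: rhs = 5, matching y values: none (0 points).
  x = 16: rhs = 14, matching y values: none (0 points).
Total affine count: 19.
Full point count |E(F_17)| = 19 + 1 = 20.
Hasse bound: |20 − (17+1)| = |2| = 2 ≤ 2√17 ≈ 8.2462 ✓.


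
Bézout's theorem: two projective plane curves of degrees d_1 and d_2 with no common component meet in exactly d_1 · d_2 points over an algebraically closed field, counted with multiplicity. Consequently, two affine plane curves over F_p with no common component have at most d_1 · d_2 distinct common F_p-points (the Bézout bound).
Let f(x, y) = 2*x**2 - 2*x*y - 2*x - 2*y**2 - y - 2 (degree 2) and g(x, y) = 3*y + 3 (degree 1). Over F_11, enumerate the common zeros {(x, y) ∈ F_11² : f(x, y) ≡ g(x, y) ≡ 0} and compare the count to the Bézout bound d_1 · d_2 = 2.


Common zeros: ∅; count = 0; Bézout bound = 2.

deg(f) = 2, deg(g) = 1, so Bézout bound = 2.
Scan x ∈ F_11. For each x, list the y ∈ F_11 with f(x, y) ≡ 0 and those with g(x, y) ≡ 0 (mod 11); the common zeros in that column are the intersection.
  x = 0: f ≡ 0 at y ∈ ∅; g ≡ 0 at y ∈ {10}; common: ∅.
  x = 1: f ≡ 0 at y ∈ {7, 8}; g ≡ 0 at y ∈ {10}; common: ∅.
  x = 2: f ≡ 0 at y ∈ ∅; g ≡ 0 at y ∈ {10}; common: ∅.
  x = 3: f ≡ 0 at y ∈ ∅; g ≡ 0 at y ∈ {10}; common: ∅.
  x = 4: f ≡ 0 at y ∈ {0, 1}; g ≡ 0 at y ∈ {10}; common: ∅.
  x = 5: f ≡ 0 at y ∈ ∅; g ≡ 0 at y ∈ {10}; common: ∅.
  x = 6: f ≡ 0 at y ∈ ∅; g ≡ 0 at y ∈ {10}; common: ∅.
  x = 7: f ≡ 0 at y ∈ {2, 7}; g ≡ 0 at y ∈ {10}; common: ∅.
  x = 8: f ≡ 0 at y ∈ {0, 8}; g ≡ 0 at y ∈ {10}; common: ∅.
  x = 9: f ≡ 0 at y ∈ {1, 6}; g ≡ 0 at y ∈ {10}; common: ∅.
  x = 10: f ≡ 0 at y ∈ ∅; g ≡ 0 at y ∈ {10}; common: ∅.
Collecting: common zeros = ∅, so the count is 0.
Comparison with the Bézout bound: 0 ≤ 2 = deg(f)·deg(g), as expected for curves with no common component (the affine F_11-count falls short of the bound because intersections may lie at infinity, over extension fields, or carry multiplicity).


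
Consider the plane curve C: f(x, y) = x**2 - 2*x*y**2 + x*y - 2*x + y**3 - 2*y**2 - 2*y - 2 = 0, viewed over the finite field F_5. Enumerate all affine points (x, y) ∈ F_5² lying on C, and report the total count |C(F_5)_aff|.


Affine F_5-points: {(0, 1), (1, 3), (3, 1)}; count = 3.

For each of the 25 pairs (x, y) ∈ F_5², evaluate f(x, y) mod 5. Record the zeros.
  x = 0: [0↦3, 1↦0, 2↦4, 3↦1, 4↦2]  zeros at y ∈ {1}
  x = 1: [0↦2, 1↦3, 2↦2, 3↦0, 4↦3]  zeros at y ∈ {3}
  x = 2: [0↦3, 1↦3, 2↦2, 3↦1, 4↦1]  zeros at y ∈ ∅
  x = 3: [0↦1, 1↦0, 2↦4, 3↦4, 4↦1]  zeros at y ∈ {1}
  x = 4: [0↦1, 1↦4, 2↦3, 3↦4, 4↦3]  zeros at y ∈ ∅
Collecting zeros: affine points = {(0, 1), (1, 3), (3, 1)}.
Total count |C(F_5)_aff| = 3.


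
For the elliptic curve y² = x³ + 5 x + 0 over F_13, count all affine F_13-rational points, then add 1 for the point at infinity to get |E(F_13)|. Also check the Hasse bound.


Affine points = {(0, 0), (3, 4), (3, 9), (6, 5), (6, 8), (7, 1), (7, 12), (10, 6), (10, 7)}; affine count = 9; |E(F_13)| = 10.

Discriminant check: Δ ∝ 4a³ + 27b² = 4·5³ + 27·0² = 4·125 + 27·0 ≡ 6 (mod 13). Nonzero ⇒ E is nonsingular.
For each x ∈ F_13, compute rhs = x³ + 5·x + 0 mod 13, then count y ∈ F_13 with y² ≡ rhs.
  x = 0: rhs = 0, matching y values: 0 (1 points).
  x = 1: rhs = 6, matching y values: none (0 points).
  x = 2: rhs = 5, matching y values: none (0 points).
  x = 3: rhs = 3, matching y values: 4, 9 (2 points).
  x = 4: rhs = 6, matching y values: none (0 points).
  x = 5: rhs = 7, matching y values: none (0 points).
  x = 6: rhs = 12, matching y values: 5, 8 (2 points).
  x = 7: rhs = 1, matching y values: 1, 12 (2 points).
  x = 8: rhs = 6, matching y values: none (0 points).
  x = 9: rhs = 7, matching y values: none (0 points).
  x = 10: rhs = 10, matching y values: 6, 7 (2 points).
  x = 11: rhs = 8, matching y values: none (0 points).
  x = 12: rhs = 7, matching y values: none (0 points).
Total affine count: 9.
Full point count |E(F_13)| = 9 + 1 = 10.
Hasse bound: |10 − (13+1)| = |-4| = 4 ≤ 2√13 ≈ 7.2111 ✓.


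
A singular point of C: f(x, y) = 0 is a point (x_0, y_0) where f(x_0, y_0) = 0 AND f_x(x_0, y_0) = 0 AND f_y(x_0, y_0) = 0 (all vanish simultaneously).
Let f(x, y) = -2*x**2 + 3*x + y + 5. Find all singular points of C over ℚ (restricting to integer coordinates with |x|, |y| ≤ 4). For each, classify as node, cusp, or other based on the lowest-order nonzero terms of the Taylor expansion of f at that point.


No singular points in the scanned grid; C is smooth there.

Compute partial derivatives:
  f_x = 3 - 4*x.
  f_y = 1.
f_y = 1 is a nonzero constant, so f_y never vanishes: no point (x, y) can satisfy f = f_x = f_y = 0. In particular no (x, y) ∈ {−4, ..., 4}² is singular; the curve is smooth.


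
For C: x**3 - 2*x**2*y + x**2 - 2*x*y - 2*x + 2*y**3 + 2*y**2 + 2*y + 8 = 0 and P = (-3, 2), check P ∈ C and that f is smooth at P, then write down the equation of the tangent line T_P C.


Tangent line at P: 39*x + 22*y + 73 = 0.

Step 1: f(-3, 2) = 0, so P lies on C.
Step 2: partial derivatives
  f_x(x, y) = 3*x**2 - 4*x*y + 2*x - 2*y - 2, f_y(x, y) = -2*x**2 - 2*x + 6*y**2 + 4*y + 2.
  f_x(P) = 39, f_y(P) = 22 (gradient nonzero, so P is smooth).
Step 3: tangent line at P: 39·(x − -3) + 22·(y − 2) = 0.
Expanding: 39*x + 22*y + 73 = 0.


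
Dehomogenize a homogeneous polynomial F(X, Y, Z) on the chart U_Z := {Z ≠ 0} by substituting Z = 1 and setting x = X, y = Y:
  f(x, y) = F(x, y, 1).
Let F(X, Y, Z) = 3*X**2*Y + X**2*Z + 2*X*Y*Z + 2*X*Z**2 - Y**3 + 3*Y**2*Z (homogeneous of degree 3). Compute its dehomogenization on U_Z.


f(x, y) = 3*x**2*y + x**2 + 2*x*y + 2*x - y**3 + 3*y**2

On U_Z we set Z = 1. Each monomial c·X^i·Y^j·Z^k in F becomes c·x^i·y^j·1^k = c·x^i·y^j.
Substituting Z = 1: F(X, Y, 1) = 3*x**2*y + x**2 + 2*x*y + 2*x - y**3 + 3*y**2.
Note: deg(f) ≤ deg(F) = 3; strict inequality happens when F is divisible by Z (lost terms).


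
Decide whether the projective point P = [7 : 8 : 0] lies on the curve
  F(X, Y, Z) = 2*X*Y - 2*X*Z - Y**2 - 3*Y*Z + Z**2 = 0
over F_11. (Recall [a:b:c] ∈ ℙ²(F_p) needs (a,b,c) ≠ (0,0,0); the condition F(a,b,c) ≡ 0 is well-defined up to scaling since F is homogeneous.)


F(7,8,0) ≡ 4 (mod 11); P is NOT on the curve.

Evaluate F(7, 8, 0) term-by-term (mod 11).
  2*X*Y ↦ 2·7·8·1 = 112
  -2*X*Z ↦ -2·7·1·0 = 0
  -Y**2 ↦ -1·1·64·1 = -64
  -3*Y*Z ↦ -3·1·8·0 = 0
  Z**2 ↦ 1·1·1·0 = 0
Sum: F(7, 8, 0) = (112) + (0) + (-64) + (0) + (0) = 48.
Reducing mod 11: 48 ≡ 4 (mod 11).
Since F(a, b, c) ≡ 4 ≠ 0 (mod 11), P does NOT lie on the curve.


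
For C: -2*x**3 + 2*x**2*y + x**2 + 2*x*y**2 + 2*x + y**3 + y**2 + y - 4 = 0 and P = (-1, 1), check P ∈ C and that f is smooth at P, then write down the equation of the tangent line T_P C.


Tangent line at P: -8*x + 4*y - 12 = 0.

Step 1: f(-1, 1) = 0, so P lies on C.
Step 2: partial derivatives
  f_x(x, y) = -6*x**2 + 4*x*y + 2*x + 2*y**2 + 2, f_y(x, y) = 2*x**2 + 4*x*y + 3*y**2 + 2*y + 1.
  f_x(P) = -8, f_y(P) = 4 (gradient nonzero, so P is smooth).
Step 3: tangent line at P: -8·(x − -1) + 4·(y − 1) = 0.
Expanding: -8*x + 4*y - 12 = 0.


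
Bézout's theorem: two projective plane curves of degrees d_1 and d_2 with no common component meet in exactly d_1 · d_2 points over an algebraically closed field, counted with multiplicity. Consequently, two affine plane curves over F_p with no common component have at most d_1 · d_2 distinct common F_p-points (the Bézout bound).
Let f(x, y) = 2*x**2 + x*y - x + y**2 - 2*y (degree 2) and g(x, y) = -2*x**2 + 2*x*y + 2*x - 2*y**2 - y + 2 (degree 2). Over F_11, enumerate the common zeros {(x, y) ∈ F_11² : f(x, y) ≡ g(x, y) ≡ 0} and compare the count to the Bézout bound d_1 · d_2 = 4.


Common zeros: {(2, 4)}; count = 1; Bézout bound = 4.

deg(f) = 2, deg(g) = 2, so Bézout bound = 4.
Scan x ∈ F_11. For each x, list the y ∈ F_11 with f(x, y) ≡ 0 and those with g(x, y) ≡ 0 (mod 11); the common zeros in that column are the intersection.
  x = 0: f ≡ 0 at y ∈ {0, 2}; g ≡ 0 at y ∈ ∅; common: ∅.
  x = 1: f ≡ 0 at y ∈ ∅; g ≡ 0 at y ∈ ∅; common: ∅.
  x = 2: f ≡ 0 at y ∈ {4, 7}; g ≡ 0 at y ∈ {3, 4}; common: {4}.
  x = 3: f ≡ 0 at y ∈ ∅; g ≡ 0 at y ∈ {4}; common: ∅.
  x = 4: f ≡ 0 at y ∈ ∅; g ≡ 0 at y ∈ {0, 9}; common: ∅.
  x = 5: f ≡ 0 at y ∈ {2, 6}; g ≡ 0 at y ∈ ∅; common: ∅.
  x = 6: f ≡ 0 at y ∈ {0, 7}; g ≡ 0 at y ∈ {2, 9}; common: ∅.
  x = 7: f ≡ 0 at y ∈ ∅; g ≡ 0 at y ∈ ∅; common: ∅.
  x = 8: f ≡ 0 at y ∈ ∅; g ≡ 0 at y ∈ {0, 2}; common: ∅.
  x = 9: f ≡ 0 at y ∈ {6, 9}; g ≡ 0 at y ∈ {7}; common: ∅.
  x = 10: f ≡ 0 at y ∈ ∅; g ≡ 0 at y ∈ {7, 8}; common: ∅.
Collecting: common zeros = {(2, 4)}, so the count is 1.
Comparison with the Bézout bound: 1 ≤ 4 = deg(f)·deg(g), as expected for curves with no common component (the affine F_11-count falls short of the bound because intersections may lie at infinity, over extension fields, or carry multiplicity).


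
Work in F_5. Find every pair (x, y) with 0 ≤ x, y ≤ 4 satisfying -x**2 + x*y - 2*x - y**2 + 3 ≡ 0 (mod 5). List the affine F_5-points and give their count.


Affine F_5-points: {(1, 0), (1, 1), (2, 0), (2, 2), (3, 1), (3, 2)}; count = 6.

For each of the 25 pairs (x, y) ∈ F_5², evaluate f(x, y) mod 5. Record the zeros.
  x = 0: [0↦3, 1↦2, 2↦4, 3↦4, 4↦2]  zeros at y ∈ ∅
  x = 1: [0↦0, 1↦0, 2↦3, 3↦4, 4↦3]  zeros at y ∈ {0, 1}
  x = 2: [0↦0, 1↦1, 2↦0, 3↦2, 4↦2]  zeros at y ∈ {0, 2}
  x = 3: [0↦3, 1↦0, 2↦0, 3↦3, 4↦4]  zeros at y ∈ {1, 2}
  x = 4: [0↦4, 1↦2, 2↦3, 3↦2, 4↦4]  zeros at y ∈ ∅
Collecting zeros: affine points = {(1, 0), (1, 1), (2, 0), (2, 2), (3, 1), (3, 2)}.
Total count |C(F_5)_aff| = 6.
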